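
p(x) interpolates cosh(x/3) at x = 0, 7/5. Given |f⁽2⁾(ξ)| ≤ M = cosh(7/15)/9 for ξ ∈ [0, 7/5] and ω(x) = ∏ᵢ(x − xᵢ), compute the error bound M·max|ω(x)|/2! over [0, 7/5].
49*cosh(7/15)/1800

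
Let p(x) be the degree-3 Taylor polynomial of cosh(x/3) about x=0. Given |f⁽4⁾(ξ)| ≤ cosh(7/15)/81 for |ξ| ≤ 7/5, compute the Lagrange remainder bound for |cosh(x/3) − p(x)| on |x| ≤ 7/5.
2401*cosh(7/15)/1215000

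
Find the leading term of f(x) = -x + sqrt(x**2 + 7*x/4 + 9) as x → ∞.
7/8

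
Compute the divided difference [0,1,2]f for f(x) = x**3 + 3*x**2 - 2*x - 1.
6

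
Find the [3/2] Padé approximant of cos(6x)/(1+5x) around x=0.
(900*x**3/7 - 180*x**2/7 - 5*x + 1)/(1 - 229*x**2/7)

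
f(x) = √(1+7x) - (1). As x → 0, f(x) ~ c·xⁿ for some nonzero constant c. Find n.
1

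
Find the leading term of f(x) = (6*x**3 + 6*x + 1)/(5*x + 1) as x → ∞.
6*x**2/5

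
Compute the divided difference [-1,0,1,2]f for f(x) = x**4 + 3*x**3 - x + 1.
5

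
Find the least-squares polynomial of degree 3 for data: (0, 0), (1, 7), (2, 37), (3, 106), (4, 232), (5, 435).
-1/7 + (19/7)x + (13/7)x² + (3)x³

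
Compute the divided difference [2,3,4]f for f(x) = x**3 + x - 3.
9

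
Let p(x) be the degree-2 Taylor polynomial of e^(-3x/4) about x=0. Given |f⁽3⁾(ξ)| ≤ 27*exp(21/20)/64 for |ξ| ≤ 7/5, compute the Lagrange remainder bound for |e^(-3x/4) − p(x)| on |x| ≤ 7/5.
3087*exp(21/20)/16000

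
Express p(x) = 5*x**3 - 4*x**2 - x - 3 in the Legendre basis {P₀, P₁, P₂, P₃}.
(-13/3)P₀ + (2)P₁ + (-8/3)P₂ + (2)P₃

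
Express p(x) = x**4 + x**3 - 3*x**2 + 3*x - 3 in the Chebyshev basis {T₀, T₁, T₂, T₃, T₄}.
(-33/8)T₀ + (15/4)T₁ - T₂ + (1/4)T₃ + (1/8)T₄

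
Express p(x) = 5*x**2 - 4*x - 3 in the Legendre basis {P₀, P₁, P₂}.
(-4/3)P₀ + (-4)P₁ + (10/3)P₂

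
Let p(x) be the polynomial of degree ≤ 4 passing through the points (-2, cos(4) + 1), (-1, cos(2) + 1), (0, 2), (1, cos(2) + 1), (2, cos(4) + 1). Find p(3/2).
21*cos(2)/16 + 15*cos(4)/64 + 29/64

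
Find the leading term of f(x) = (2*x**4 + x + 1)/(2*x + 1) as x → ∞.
x**3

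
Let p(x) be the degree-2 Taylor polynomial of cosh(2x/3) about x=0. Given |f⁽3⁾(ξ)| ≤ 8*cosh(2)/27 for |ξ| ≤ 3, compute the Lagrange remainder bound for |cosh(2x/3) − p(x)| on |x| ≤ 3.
4*cosh(2)/3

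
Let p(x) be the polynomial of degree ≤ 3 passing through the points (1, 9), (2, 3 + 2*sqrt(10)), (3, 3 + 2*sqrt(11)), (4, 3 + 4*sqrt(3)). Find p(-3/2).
-495*sqrt(10)/8 - 105*sqrt(3)/4 + 717/8 + 385*sqrt(11)/8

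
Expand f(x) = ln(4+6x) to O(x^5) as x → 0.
log(4) + 3*x/2 - 9*x**2/8 + 9*x**3/8 - 81*x**4/64 + O(x**5)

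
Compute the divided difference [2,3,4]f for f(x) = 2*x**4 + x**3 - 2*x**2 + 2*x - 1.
117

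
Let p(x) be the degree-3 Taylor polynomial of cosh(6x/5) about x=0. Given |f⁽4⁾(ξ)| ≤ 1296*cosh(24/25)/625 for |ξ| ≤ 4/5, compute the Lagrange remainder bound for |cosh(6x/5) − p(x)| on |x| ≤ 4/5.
13824*cosh(24/25)/390625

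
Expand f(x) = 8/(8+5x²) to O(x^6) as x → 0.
1 - 5*x**2/8 + 25*x**4/64 + O(x**6)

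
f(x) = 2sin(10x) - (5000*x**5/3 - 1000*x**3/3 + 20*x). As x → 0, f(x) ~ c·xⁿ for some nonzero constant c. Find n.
7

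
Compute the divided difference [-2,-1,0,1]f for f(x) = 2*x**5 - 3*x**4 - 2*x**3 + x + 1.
14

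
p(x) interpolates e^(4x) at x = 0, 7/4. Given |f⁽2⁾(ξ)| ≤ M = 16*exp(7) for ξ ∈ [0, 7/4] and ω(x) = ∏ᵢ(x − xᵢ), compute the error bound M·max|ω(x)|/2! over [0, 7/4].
49*exp(7)/8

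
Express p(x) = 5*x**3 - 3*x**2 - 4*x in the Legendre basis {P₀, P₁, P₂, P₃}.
-P₀ - P₁ + (-2)P₂ + (2)P₃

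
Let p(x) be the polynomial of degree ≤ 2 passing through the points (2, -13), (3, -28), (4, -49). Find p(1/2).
-7/4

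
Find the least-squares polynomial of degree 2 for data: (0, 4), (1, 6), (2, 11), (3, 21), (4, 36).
148/35 + (-67/70)x + (31/14)x²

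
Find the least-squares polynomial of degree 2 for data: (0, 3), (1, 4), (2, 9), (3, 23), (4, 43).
116/35 + (-247/70)x + (47/14)x²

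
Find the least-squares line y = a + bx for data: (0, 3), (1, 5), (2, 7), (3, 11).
a = 13/5, b = 13/5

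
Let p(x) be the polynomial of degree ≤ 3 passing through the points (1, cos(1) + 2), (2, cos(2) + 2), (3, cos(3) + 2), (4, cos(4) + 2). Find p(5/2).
9*cos(3)/16 + 9*cos(2)/16 - cos(1)/16 - cos(4)/16 + 2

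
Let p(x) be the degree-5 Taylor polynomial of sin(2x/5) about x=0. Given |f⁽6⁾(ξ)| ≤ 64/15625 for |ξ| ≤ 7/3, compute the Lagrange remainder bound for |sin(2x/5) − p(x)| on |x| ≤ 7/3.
470596/512578125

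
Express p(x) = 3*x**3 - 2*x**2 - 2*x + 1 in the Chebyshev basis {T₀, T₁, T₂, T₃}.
(1/4)T₁ - T₂ + (3/4)T₃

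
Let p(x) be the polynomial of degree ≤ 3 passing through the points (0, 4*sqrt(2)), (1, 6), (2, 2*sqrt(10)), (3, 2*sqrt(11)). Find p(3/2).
-sqrt(11)/8 - sqrt(2)/4 + 27/8 + 9*sqrt(10)/8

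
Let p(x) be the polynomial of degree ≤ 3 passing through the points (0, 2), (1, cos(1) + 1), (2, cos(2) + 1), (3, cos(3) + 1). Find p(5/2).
15*cos(2)/16 + 5*cos(3)/16 - 5*cos(1)/16 + 17/16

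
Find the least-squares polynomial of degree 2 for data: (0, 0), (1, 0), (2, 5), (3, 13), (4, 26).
-2/35 + (-25/14)x + (29/14)x²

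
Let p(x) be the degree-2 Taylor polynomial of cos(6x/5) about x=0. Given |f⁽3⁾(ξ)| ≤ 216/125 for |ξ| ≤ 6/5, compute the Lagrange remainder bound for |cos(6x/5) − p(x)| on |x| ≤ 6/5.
7776/15625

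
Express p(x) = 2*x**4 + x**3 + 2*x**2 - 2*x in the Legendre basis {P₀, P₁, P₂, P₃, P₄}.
(16/15)P₀ + (-7/5)P₁ + (52/21)P₂ + (2/5)P₃ + (16/35)P₄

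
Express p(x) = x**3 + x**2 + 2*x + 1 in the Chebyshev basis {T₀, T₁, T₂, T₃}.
(3/2)T₀ + (11/4)T₁ + (1/2)T₂ + (1/4)T₃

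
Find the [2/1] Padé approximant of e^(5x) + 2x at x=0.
(5*x**2/6 + 16*x/3 + 1)/(1 - 5*x/3)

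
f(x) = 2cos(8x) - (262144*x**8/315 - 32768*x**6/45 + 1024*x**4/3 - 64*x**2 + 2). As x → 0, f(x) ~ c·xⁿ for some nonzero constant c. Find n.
10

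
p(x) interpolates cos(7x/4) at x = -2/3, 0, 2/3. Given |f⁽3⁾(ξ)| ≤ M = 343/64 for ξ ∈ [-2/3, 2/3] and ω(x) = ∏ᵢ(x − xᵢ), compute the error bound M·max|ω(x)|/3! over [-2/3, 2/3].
343*sqrt(3)/5832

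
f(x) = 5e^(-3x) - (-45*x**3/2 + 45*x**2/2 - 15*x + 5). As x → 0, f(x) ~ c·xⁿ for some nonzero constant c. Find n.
4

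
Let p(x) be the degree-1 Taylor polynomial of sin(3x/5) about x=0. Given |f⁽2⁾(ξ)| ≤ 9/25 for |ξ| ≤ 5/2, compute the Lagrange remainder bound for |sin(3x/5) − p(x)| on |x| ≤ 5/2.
9/8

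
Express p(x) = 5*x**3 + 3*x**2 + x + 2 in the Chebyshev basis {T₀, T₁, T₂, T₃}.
(7/2)T₀ + (19/4)T₁ + (3/2)T₂ + (5/4)T₃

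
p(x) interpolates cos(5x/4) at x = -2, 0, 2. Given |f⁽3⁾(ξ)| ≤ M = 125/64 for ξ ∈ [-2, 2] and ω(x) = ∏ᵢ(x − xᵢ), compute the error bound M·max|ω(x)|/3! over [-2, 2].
125*sqrt(3)/216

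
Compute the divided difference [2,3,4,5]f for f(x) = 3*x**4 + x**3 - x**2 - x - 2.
43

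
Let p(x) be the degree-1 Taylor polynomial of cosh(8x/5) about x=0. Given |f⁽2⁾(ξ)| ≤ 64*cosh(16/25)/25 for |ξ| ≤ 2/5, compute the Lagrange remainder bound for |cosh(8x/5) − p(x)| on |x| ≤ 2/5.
128*cosh(16/25)/625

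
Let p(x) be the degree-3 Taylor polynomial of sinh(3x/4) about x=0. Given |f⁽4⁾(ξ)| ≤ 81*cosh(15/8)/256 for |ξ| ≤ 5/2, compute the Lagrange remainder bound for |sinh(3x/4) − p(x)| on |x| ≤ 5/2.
16875*cosh(15/8)/32768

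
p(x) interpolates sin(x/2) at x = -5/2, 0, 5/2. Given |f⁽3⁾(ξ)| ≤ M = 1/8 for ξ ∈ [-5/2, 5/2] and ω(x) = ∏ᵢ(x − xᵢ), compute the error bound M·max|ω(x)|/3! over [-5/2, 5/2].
125*sqrt(3)/1728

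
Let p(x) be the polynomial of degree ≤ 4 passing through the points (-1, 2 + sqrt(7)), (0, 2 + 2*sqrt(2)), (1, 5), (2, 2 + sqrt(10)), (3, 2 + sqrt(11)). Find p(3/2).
-5*sqrt(2)/16 - 5*sqrt(11)/128 + 3*sqrt(7)/128 + 15*sqrt(10)/32 + 263/64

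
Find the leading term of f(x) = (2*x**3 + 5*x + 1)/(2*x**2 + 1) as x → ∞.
x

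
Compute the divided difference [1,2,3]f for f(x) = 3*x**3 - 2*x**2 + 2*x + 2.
16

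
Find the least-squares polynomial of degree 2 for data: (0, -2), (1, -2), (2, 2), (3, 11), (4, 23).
-72/35 + (-139/70)x + (29/14)x²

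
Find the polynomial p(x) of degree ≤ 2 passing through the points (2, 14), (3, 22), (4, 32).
x**2 + 3*x + 4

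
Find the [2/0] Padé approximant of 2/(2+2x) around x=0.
x**2 - x + 1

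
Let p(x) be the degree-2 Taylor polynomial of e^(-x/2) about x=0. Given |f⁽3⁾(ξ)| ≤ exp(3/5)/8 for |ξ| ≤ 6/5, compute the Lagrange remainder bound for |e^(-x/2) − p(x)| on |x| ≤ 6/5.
9*exp(3/5)/250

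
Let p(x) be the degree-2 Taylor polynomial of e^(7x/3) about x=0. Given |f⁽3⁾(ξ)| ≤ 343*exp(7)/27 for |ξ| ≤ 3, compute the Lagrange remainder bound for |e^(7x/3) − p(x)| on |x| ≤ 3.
343*exp(7)/6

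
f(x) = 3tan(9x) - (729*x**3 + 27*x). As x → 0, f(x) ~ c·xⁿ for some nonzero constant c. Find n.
5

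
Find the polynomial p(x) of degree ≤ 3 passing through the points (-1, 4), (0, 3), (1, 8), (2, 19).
3*x**2 + 2*x + 3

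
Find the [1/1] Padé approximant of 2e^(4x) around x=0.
(4*x + 2)/(1 - 2*x)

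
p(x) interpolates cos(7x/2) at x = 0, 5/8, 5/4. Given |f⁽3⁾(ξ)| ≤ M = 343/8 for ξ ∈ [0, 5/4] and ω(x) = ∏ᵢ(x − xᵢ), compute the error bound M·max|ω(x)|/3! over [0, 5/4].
42875*sqrt(3)/110592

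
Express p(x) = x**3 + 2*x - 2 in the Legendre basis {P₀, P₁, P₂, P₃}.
(-2)P₀ + (13/5)P₁ + (2/5)P₃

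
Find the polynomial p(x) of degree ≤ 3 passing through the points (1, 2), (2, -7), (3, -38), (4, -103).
-2*x**3 + x**2 + 2*x + 1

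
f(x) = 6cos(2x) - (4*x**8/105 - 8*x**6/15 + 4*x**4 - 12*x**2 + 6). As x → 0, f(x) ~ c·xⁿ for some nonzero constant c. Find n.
10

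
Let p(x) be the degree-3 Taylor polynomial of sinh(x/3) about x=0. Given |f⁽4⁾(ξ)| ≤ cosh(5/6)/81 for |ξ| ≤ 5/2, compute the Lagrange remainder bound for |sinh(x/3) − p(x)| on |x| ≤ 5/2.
625*cosh(5/6)/31104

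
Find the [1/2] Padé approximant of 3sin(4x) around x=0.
12*x/(8*x**2/3 + 1)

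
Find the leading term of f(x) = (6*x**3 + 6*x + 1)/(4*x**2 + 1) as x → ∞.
3*x/2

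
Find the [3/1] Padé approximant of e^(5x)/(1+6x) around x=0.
(339875*x**3/12984 + 26425*x**2/2164 + 11445*x/2164 + 1)/(13609*x/2164 + 1)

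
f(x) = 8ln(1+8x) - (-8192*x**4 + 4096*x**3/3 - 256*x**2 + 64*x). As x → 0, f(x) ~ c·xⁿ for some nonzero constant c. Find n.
5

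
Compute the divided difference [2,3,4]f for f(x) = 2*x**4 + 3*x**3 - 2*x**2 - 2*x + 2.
135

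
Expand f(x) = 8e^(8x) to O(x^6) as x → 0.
8 + 64*x + 256*x**2 + 2048*x**3/3 + 4096*x**4/3 + 32768*x**5/15 + O(x**6)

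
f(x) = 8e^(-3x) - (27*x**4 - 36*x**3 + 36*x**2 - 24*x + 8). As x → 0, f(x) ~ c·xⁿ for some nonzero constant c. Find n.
5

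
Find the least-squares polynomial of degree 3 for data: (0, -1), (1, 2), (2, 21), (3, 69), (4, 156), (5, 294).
-17/18 + (-1387/756)x + (337/126)x² + (205/108)x³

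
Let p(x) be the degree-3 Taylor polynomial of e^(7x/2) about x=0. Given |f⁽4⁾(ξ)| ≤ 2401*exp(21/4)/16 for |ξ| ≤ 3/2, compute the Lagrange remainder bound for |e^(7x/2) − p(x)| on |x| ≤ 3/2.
64827*exp(21/4)/2048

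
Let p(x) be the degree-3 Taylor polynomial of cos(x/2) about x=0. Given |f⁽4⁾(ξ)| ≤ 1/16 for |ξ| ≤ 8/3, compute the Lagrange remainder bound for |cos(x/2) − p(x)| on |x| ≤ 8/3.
32/243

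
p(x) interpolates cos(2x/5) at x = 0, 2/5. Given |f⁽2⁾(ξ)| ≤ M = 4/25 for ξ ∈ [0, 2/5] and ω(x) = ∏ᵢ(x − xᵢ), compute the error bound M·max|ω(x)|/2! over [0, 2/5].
2/625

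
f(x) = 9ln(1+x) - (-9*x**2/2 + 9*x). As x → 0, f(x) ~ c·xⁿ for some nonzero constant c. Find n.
3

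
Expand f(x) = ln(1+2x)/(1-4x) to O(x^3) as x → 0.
2*x + 6*x**2 + O(x**3)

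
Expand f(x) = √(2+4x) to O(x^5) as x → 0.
sqrt(2) + sqrt(2)*x - sqrt(2)*x**2/2 + sqrt(2)*x**3/2 - 5*sqrt(2)*x**4/8 + O(x**5)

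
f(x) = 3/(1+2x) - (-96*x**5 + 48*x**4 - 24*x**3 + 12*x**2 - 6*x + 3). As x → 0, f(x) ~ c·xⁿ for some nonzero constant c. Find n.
6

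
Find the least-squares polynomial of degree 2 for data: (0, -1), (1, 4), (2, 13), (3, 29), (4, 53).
-4/7 + (31/70)x + (45/14)x²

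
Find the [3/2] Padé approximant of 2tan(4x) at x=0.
(-128*x**3/15 + 8*x)/(1 - 32*x**2/5)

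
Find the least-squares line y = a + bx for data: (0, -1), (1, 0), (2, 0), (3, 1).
a = -9/10, b = 3/5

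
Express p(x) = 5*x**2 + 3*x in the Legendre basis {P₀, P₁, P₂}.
(5/3)P₀ + (3)P₁ + (10/3)P₂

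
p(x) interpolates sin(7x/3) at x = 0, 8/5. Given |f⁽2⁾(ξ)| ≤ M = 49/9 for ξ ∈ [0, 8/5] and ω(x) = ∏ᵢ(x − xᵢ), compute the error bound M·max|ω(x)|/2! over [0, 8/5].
392/225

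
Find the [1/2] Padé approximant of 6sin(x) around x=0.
6*x/(x**2/6 + 1)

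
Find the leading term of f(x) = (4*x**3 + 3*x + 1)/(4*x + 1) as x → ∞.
x**2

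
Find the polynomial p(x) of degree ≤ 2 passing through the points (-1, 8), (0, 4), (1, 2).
x**2 - 3*x + 4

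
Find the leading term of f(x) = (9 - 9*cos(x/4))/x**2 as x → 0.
9/32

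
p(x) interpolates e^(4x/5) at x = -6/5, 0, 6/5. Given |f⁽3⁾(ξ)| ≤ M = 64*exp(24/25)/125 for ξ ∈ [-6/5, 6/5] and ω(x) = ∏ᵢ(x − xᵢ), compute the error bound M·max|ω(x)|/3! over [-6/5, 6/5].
512*sqrt(3)*exp(24/25)/15625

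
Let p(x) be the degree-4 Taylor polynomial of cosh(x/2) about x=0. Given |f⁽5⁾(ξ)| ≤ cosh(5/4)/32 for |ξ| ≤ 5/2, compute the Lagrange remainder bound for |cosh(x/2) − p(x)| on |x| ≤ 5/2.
625*cosh(5/4)/24576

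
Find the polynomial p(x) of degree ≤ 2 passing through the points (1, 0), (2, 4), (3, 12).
2*x**2 - 2*x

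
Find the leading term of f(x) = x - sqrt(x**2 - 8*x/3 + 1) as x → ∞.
4/3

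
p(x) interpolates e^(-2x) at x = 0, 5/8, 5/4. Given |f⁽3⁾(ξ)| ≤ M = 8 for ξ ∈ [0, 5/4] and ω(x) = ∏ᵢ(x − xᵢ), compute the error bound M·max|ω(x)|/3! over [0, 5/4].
125*sqrt(3)/1728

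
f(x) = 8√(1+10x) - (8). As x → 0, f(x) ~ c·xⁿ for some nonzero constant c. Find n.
1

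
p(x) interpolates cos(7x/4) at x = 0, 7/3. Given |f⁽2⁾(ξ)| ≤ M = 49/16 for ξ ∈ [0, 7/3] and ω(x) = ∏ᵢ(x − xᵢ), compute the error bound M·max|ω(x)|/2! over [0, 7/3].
2401/1152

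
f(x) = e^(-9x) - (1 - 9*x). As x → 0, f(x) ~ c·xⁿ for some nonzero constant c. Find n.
2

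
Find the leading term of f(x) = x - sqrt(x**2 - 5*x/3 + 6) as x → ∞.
5/6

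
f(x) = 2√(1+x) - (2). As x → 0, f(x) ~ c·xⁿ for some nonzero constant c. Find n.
1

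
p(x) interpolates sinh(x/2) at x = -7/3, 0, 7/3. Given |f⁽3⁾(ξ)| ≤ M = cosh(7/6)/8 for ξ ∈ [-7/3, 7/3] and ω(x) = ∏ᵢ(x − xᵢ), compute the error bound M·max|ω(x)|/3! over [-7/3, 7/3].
343*sqrt(3)*cosh(7/6)/5832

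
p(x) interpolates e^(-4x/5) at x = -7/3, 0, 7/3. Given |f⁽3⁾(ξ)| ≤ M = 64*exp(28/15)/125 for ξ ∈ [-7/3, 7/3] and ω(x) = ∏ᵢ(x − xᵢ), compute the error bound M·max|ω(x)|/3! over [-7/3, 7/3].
21952*sqrt(3)*exp(28/15)/91125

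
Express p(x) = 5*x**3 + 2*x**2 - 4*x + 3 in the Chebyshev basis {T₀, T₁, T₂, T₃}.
(4)T₀ + (-1/4)T₁ + T₂ + (5/4)T₃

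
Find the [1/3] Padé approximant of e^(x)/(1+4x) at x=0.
(15*x/44 + 1)/(169*x**3/264 - 109*x**2/44 + 147*x/44 + 1)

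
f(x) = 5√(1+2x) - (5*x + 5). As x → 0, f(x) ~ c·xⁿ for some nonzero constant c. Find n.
2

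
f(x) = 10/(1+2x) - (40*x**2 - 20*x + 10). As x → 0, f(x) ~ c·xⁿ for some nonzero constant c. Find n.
3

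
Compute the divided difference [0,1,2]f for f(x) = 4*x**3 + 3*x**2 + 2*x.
15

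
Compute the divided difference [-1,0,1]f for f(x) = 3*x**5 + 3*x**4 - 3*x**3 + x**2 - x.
4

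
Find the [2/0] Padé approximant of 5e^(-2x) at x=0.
10*x**2 - 10*x + 5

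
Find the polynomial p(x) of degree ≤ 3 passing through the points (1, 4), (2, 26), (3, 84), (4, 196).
3*x**3 + x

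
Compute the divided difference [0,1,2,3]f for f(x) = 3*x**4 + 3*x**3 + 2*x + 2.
21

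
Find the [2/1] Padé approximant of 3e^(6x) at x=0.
(18*x**2 + 12*x + 3)/(1 - 2*x)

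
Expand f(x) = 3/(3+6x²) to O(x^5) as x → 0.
1 - 2*x**2 + 4*x**4 + O(x**5)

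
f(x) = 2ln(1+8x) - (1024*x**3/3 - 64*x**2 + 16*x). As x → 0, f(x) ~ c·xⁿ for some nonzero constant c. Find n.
4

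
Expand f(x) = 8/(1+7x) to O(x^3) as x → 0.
8 - 56*x + 392*x**2 + O(x**3)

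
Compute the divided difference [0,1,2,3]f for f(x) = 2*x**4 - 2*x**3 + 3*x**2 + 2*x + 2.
10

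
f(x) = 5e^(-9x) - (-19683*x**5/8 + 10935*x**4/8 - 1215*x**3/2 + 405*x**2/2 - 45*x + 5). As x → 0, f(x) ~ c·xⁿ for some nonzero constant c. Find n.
6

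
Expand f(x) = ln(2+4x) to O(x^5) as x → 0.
log(2) + 2*x - 2*x**2 + 8*x**3/3 - 4*x**4 + O(x**5)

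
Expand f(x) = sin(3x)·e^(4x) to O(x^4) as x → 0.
3*x + 12*x**2 + 39*x**3/2 + O(x**4)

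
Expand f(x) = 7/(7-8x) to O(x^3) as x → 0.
1 + 8*x/7 + 64*x**2/49 + O(x**3)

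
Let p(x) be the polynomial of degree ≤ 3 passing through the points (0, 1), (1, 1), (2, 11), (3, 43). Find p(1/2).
1/2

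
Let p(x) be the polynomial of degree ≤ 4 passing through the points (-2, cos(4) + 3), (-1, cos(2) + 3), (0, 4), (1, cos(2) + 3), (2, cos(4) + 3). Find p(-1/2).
5*cos(2)/16 - cos(4)/64 + 237/64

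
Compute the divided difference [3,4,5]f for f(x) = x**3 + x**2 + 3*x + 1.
13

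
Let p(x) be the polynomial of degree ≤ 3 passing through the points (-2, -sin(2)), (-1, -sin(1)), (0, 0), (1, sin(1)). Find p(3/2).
5*sin(2)/16 + 7*sin(1)/8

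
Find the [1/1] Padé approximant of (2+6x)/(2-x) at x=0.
(3*x + 1)/(1 - x/2)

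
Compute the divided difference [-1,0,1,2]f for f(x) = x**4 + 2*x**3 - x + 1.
4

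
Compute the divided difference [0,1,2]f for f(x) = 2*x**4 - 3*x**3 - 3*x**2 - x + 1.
2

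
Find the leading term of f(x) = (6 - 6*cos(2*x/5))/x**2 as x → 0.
12/25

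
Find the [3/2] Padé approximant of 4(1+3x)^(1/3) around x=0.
(28*x**3/15 + 84*x**2/5 + 84*x/5 + 4)/(2*x**2 + 16*x/5 + 1)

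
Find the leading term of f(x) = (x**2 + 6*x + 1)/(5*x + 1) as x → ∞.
x/5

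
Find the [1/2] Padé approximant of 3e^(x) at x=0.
(x + 3)/(x**2/6 - 2*x/3 + 1)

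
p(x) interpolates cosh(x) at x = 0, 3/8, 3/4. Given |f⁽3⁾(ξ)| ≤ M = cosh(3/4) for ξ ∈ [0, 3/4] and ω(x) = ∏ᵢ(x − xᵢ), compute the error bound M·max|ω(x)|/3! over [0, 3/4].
sqrt(3)*cosh(3/4)/512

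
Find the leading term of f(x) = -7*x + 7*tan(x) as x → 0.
7*x**3/3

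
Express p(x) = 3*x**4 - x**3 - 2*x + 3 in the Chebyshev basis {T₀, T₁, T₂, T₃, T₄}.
(33/8)T₀ + (-11/4)T₁ + (3/2)T₂ + (-1/4)T₃ + (3/8)T₄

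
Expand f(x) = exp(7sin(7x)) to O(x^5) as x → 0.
1 + 49*x + 2401*x**2/2 + 19208*x**3 + 1764735*x**4/8 + O(x**5)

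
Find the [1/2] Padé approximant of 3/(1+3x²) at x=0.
3/(3*x**2 + 1)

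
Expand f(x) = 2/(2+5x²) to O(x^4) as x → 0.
1 - 5*x**2/2 + O(x**4)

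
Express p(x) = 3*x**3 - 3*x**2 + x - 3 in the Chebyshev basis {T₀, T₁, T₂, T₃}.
(-9/2)T₀ + (13/4)T₁ + (-3/2)T₂ + (3/4)T₃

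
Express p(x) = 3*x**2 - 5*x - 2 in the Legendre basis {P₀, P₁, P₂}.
-P₀ + (-5)P₁ + (2)P₂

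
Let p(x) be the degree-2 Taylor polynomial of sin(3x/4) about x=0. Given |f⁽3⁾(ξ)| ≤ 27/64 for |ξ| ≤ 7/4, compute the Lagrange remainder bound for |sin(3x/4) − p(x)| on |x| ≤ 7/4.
3087/8192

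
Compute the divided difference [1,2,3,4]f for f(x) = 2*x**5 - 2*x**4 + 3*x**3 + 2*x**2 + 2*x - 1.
113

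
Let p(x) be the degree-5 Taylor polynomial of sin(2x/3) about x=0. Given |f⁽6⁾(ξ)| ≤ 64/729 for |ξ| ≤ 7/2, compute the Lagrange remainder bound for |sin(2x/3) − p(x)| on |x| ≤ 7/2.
117649/524880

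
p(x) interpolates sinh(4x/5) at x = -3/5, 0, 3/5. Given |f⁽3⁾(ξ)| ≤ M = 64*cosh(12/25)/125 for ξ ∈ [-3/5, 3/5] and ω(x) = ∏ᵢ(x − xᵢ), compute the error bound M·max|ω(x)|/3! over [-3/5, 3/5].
64*sqrt(3)*cosh(12/25)/15625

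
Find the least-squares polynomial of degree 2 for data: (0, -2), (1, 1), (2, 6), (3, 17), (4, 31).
-9/5 + (1/5)x + (2)x²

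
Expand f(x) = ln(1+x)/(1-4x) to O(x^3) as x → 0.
x + 7*x**2/2 + O(x**3)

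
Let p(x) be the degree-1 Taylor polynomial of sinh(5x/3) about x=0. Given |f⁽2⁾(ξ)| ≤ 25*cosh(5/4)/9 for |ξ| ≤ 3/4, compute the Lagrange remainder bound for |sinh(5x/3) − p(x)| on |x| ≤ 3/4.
25*cosh(5/4)/32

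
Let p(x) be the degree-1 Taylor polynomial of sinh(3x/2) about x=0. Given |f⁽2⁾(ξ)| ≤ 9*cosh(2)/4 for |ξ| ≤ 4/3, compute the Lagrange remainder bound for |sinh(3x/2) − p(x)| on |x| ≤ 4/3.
2*cosh(2)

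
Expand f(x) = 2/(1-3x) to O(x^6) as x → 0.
2 + 6*x + 18*x**2 + 54*x**3 + 162*x**4 + 486*x**5 + O(x**6)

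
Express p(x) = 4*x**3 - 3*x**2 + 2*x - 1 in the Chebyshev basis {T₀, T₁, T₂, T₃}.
(-5/2)T₀ + (5)T₁ + (-3/2)T₂ + T₃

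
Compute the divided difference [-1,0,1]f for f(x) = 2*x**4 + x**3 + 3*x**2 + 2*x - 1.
5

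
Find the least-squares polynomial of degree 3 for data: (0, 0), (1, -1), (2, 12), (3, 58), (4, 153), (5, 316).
1/42 + (-631/252)x + (-19/12)x² + (53/18)x³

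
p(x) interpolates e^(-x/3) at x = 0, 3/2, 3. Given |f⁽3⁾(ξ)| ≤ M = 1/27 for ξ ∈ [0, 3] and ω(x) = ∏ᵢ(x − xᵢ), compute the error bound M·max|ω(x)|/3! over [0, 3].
sqrt(3)/216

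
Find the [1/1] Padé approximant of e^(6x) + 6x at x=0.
(21*x/2 + 1)/(1 - 3*x/2)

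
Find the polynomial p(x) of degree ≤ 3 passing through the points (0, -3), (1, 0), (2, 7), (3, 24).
x**3 - x**2 + 3*x - 3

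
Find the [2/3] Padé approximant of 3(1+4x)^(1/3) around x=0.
(56*x**2/3 + 16*x + 3)/(-32*x**3/81 + 8*x**2/3 + 4*x + 1)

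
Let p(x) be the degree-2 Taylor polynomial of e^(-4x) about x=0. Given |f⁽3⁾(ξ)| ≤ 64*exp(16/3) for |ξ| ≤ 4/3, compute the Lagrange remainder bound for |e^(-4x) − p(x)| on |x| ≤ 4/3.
2048*exp(16/3)/81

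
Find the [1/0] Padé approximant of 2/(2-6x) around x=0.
3*x + 1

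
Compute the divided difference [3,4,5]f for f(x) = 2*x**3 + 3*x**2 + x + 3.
27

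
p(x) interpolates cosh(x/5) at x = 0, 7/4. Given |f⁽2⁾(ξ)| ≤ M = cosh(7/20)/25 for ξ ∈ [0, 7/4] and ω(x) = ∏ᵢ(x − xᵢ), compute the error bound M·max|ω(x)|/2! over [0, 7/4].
49*cosh(7/20)/3200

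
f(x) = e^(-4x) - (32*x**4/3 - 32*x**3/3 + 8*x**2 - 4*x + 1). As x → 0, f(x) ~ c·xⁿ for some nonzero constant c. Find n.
5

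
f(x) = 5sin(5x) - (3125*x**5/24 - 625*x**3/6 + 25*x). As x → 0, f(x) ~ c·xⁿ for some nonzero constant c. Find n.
7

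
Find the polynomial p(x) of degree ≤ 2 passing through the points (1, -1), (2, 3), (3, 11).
2*x**2 - 2*x - 1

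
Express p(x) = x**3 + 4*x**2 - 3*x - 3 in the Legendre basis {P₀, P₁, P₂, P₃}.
(-5/3)P₀ + (-12/5)P₁ + (8/3)P₂ + (2/5)P₃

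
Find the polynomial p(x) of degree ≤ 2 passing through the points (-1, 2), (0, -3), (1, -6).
x**2 - 4*x - 3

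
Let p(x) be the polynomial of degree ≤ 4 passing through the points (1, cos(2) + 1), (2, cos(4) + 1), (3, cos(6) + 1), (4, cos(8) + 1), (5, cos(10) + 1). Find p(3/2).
35*cos(4)/32 - 35*cos(6)/64 + 35*cos(2)/128 + 7*cos(8)/32 - 5*cos(10)/128 + 1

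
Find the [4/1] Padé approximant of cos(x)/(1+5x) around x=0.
(x**4/24 - x**2/2 + 1)/(5*x + 1)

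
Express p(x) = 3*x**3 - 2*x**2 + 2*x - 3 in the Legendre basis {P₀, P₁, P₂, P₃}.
(-11/3)P₀ + (19/5)P₁ + (-4/3)P₂ + (6/5)P₃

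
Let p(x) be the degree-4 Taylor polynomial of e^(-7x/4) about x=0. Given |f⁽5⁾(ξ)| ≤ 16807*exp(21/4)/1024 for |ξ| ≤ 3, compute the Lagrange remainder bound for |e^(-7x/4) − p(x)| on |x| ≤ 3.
1361367*exp(21/4)/40960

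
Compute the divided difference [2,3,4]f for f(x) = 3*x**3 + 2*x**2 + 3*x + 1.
29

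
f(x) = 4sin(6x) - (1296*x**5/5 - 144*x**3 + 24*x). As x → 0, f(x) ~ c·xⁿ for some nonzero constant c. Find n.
7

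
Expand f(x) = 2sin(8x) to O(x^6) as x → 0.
16*x - 512*x**3/3 + 8192*x**5/15 + O(x**6)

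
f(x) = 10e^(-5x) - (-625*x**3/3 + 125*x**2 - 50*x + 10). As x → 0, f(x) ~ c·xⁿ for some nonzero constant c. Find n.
4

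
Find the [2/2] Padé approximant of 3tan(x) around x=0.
3*x/(1 - x**2/3)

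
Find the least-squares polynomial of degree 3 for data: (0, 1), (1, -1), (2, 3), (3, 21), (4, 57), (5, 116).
71/63 + (-1679/378)x + (251/252)x² + (97/108)x³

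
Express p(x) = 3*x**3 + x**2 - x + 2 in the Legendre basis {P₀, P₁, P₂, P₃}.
(7/3)P₀ + (4/5)P₁ + (2/3)P₂ + (6/5)P₃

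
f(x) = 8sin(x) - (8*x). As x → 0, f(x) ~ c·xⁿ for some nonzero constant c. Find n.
3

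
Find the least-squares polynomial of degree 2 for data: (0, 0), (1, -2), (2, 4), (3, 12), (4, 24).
-18/35 + (-83/35)x + (15/7)x²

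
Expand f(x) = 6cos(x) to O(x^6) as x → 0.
6 - 3*x**2 + x**4/4 + O(x**6)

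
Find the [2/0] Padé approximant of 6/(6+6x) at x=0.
x**2 - x + 1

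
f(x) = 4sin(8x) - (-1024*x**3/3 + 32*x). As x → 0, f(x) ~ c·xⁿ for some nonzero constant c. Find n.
5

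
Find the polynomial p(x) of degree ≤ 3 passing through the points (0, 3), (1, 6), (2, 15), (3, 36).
x**3 + 2*x + 3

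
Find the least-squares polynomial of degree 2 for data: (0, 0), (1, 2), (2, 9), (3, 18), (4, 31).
-6/35 + (33/35)x + (12/7)x²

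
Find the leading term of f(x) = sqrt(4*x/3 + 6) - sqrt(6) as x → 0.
sqrt(6)*x/9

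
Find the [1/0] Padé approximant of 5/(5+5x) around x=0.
1 - x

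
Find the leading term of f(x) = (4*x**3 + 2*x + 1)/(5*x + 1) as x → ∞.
4*x**2/5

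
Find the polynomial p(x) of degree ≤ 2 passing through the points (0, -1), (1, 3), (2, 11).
2*x**2 + 2*x - 1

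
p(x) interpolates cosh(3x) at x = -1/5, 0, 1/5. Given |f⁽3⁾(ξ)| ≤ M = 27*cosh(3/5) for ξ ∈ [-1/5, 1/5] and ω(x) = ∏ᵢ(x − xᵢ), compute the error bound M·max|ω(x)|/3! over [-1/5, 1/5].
sqrt(3)*cosh(3/5)/125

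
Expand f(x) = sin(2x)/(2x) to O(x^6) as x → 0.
1 - 2*x**2/3 + 2*x**4/15 + O(x**6)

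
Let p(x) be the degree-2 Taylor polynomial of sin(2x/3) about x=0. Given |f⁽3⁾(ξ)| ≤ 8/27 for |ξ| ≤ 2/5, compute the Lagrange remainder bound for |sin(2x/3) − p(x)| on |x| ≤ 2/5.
32/10125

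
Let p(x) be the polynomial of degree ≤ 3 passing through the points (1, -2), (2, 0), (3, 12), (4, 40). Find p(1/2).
-9/8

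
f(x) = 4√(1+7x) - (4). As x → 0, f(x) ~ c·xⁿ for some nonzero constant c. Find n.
1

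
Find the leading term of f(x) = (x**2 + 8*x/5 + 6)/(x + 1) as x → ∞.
x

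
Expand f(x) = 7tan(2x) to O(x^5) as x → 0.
14*x + 56*x**3/3 + O(x**5)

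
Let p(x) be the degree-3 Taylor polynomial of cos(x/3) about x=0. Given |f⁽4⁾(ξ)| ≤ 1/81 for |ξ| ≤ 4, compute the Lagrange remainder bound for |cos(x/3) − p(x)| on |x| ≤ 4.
32/243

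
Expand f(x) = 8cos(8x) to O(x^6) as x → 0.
8 - 256*x**2 + 4096*x**4/3 + O(x**6)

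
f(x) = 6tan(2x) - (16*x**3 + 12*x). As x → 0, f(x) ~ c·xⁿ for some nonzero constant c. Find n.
5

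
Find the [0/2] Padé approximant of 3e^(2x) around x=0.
3/(2*x**2 - 2*x + 1)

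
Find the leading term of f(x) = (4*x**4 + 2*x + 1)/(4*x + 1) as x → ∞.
x**3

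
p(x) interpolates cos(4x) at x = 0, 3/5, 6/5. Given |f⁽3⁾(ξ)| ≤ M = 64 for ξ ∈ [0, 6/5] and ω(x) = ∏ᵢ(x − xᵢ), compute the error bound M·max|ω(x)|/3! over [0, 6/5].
64*sqrt(3)/125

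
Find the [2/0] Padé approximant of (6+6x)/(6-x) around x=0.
7*x**2/36 + 7*x/6 + 1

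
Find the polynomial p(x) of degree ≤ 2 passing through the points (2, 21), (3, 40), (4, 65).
3*x**2 + 4*x + 1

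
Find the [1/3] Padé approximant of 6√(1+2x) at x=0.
(21*x/2 + 6)/(x**3/8 - x**2/4 + 3*x/4 + 1)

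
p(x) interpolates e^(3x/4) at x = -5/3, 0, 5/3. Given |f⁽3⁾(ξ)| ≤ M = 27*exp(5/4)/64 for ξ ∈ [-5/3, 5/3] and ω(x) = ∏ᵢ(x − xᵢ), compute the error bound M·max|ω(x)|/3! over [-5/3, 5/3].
125*sqrt(3)*exp(5/4)/1728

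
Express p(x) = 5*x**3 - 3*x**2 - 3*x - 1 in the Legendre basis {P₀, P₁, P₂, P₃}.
(-2)P₀ + (-2)P₂ + (2)P₃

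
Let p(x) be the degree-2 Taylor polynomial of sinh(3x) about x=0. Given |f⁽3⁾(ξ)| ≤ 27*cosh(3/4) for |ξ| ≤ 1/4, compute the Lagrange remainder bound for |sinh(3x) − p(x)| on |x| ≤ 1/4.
9*cosh(3/4)/128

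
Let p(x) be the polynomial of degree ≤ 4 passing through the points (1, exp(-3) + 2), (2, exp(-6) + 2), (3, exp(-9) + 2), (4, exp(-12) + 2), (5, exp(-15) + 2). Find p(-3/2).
(-8580*exp(9) - 5460*exp(3) + 1155 + 10010*exp(6) + 3003*exp(12) + 256*exp(15))*exp(-15)/128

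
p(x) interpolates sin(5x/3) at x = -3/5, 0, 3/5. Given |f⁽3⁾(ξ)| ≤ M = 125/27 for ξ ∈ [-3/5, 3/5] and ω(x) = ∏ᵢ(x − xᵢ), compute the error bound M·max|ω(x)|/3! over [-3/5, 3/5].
sqrt(3)/27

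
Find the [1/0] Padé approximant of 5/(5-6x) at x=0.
6*x/5 + 1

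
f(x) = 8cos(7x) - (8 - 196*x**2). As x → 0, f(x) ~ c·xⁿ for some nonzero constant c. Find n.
4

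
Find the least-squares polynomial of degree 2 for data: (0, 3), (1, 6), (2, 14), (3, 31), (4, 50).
20/7 + (13/70)x + (41/14)x²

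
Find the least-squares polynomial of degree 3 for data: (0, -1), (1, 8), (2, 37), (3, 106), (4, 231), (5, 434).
-65/63 + (985/189)x + (89/126)x² + (169/54)x³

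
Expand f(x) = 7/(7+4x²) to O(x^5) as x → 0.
1 - 4*x**2/7 + 16*x**4/49 + O(x**5)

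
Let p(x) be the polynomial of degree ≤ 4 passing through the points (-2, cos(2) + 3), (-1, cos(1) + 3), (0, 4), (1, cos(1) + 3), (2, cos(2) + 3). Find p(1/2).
-cos(2)/64 + 5*cos(1)/16 + 237/64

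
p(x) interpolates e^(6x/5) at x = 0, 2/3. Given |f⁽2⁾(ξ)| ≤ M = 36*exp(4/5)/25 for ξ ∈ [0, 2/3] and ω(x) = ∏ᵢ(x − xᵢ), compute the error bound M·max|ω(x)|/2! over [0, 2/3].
2*exp(4/5)/25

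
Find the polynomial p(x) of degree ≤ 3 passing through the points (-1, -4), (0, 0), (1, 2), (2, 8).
x**3 - x**2 + 2*x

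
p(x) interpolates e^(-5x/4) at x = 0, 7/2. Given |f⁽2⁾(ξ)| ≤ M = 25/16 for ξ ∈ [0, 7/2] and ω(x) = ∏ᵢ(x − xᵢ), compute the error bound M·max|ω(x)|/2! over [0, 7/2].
1225/512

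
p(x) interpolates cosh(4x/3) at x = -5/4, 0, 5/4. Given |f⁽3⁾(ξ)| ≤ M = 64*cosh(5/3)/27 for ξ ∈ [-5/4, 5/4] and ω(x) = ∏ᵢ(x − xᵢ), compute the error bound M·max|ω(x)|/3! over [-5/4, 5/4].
125*sqrt(3)*cosh(5/3)/729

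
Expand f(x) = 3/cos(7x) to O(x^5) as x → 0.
3 + 147*x**2/2 + 12005*x**4/8 + O(x**5)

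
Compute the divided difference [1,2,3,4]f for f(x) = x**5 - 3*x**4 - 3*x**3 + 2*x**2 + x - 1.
32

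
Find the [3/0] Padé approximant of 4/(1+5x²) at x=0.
4 - 20*x**2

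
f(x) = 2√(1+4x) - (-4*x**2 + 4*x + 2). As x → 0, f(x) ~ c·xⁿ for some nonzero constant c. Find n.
3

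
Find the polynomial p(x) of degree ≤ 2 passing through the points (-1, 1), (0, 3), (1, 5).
2*x + 3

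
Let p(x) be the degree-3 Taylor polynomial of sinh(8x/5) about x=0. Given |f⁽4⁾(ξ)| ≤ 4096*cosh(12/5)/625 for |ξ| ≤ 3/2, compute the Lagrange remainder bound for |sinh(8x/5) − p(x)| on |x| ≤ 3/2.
864*cosh(12/5)/625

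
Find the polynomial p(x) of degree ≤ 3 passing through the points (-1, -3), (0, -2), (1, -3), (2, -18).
-2*x**3 - x**2 + 2*x - 2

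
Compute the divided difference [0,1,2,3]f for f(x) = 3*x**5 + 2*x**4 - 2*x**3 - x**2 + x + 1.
85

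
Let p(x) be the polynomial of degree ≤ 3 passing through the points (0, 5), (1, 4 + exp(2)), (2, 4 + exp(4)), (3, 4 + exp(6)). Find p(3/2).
-exp(6)/16 + 63/16 + 9*exp(2)/16 + 9*exp(4)/16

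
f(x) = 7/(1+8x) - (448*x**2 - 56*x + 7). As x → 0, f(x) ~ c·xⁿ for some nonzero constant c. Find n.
3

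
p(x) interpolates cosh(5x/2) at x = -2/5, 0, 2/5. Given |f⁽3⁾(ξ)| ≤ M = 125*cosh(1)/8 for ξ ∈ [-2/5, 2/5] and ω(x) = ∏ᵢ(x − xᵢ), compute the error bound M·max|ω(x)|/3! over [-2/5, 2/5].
sqrt(3)*cosh(1)/27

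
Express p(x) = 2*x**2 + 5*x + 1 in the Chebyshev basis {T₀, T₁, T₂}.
(2)T₀ + (5)T₁ + T₂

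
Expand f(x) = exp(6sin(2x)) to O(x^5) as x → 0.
1 + 12*x + 72*x**2 + 280*x**3 + 768*x**4 + O(x**5)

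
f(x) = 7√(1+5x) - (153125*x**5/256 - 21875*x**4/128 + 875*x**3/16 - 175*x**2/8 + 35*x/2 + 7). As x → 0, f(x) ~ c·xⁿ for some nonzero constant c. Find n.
6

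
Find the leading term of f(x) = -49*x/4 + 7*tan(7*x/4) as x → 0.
2401*x**3/192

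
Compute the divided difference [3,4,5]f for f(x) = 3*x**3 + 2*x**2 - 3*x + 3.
38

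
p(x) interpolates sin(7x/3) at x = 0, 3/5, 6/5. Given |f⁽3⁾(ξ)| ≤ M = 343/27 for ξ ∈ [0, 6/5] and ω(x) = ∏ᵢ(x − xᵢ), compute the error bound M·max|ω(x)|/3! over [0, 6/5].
343*sqrt(3)/3375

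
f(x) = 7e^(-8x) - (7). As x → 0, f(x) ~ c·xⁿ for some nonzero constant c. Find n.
1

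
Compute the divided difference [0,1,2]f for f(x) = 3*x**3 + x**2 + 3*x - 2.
10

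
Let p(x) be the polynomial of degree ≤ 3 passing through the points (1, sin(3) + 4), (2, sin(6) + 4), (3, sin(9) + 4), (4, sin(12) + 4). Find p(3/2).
15*sin(6)/16 - 5*sin(9)/16 + sin(12)/16 + 5*sin(3)/16 + 4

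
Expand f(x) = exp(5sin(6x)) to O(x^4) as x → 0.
1 + 30*x + 450*x**2 + 4320*x**3 + O(x**4)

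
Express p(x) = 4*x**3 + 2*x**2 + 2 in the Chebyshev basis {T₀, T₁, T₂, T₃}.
(3)T₀ + (3)T₁ + T₂ + T₃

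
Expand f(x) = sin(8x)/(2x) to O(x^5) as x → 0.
4 - 128*x**2/3 + 2048*x**4/15 + O(x**5)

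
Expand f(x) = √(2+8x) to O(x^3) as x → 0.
sqrt(2) + 2*sqrt(2)*x - 2*sqrt(2)*x**2 + O(x**3)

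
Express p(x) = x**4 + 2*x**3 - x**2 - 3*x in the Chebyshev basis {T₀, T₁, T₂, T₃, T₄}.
(-1/8)T₀ + (-3/2)T₁ + (1/2)T₃ + (1/8)T₄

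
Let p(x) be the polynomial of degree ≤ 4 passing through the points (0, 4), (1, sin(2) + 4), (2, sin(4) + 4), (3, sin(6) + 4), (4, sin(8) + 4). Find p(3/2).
45*sin(4)/64 + 3*sin(8)/128 - 5*sin(6)/32 + 15*sin(2)/32 + 4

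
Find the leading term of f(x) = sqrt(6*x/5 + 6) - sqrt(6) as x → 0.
sqrt(6)*x/10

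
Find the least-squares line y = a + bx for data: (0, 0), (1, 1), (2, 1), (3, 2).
a = 1/10, b = 3/5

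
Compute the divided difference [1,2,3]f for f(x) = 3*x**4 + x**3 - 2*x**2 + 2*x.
79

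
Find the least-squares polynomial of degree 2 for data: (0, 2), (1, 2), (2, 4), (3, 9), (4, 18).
11/5 + (-21/10)x + (3/2)x²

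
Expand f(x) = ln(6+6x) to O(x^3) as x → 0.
log(6) + x - x**2/2 + O(x**3)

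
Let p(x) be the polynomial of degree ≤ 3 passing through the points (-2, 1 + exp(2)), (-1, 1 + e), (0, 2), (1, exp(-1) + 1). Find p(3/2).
(e*(-5*exp(2) - 19 + 21*e) + 35)*exp(-1)/16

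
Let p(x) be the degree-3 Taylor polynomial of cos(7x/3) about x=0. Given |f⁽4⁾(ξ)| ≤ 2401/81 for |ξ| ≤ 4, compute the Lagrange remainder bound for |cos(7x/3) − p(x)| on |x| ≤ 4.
76832/243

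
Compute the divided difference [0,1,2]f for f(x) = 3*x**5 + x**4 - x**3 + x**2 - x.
50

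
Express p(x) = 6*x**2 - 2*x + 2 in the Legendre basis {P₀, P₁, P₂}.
(4)P₀ + (-2)P₁ + (4)P₂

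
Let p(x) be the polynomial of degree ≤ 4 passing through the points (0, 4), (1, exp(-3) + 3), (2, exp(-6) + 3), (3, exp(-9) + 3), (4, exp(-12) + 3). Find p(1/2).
(-70*exp(6) - 5 + 28*exp(3) + 140*exp(9) + 419*exp(12))*exp(-12)/128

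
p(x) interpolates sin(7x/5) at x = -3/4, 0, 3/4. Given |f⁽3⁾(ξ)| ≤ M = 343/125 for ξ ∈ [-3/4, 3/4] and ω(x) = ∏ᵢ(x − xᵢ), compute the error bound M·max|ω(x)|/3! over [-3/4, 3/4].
343*sqrt(3)/8000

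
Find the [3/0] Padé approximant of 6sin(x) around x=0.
x*(6 - x**2)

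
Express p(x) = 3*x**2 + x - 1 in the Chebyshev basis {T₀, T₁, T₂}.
(1/2)T₀ + T₁ + (3/2)T₂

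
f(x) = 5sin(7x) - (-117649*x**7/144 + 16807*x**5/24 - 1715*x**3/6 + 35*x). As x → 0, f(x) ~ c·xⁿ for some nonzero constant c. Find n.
9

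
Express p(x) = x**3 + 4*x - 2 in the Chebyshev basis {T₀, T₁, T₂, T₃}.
(-2)T₀ + (19/4)T₁ + (1/4)T₃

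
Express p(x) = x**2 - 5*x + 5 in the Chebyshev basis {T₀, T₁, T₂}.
(11/2)T₀ + (-5)T₁ + (1/2)T₂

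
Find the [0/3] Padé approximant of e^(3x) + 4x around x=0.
1/(-569*x**3/2 + 89*x**2/2 - 7*x + 1)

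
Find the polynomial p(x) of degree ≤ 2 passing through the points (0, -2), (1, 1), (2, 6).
x**2 + 2*x - 2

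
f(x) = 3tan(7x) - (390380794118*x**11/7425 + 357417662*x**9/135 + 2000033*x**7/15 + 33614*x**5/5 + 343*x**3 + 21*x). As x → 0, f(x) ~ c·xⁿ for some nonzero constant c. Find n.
13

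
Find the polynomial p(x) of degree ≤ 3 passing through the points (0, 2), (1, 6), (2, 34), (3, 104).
3*x**3 + 3*x**2 - 2*x + 2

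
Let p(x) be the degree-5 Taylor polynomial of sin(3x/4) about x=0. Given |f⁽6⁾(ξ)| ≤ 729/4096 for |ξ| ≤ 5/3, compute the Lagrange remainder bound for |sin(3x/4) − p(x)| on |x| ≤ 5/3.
3125/589824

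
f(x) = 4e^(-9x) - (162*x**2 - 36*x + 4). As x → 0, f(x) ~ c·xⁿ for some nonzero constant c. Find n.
3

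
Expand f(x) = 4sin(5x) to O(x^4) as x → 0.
20*x - 250*x**3/3 + O(x**4)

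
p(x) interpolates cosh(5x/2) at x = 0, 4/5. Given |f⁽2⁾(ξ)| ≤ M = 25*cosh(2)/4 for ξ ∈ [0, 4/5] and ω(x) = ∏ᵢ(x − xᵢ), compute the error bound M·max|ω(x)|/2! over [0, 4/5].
cosh(2)/2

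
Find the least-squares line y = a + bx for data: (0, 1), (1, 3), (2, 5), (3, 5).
a = 7/5, b = 7/5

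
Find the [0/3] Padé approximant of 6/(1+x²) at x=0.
6/(x**2 + 1)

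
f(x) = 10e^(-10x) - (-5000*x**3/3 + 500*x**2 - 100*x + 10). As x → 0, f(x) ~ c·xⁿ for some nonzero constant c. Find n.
4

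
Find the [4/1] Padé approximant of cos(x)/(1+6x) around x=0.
(x**4/24 - x**2/2 + 1)/(6*x + 1)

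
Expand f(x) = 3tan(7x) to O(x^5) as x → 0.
21*x + 343*x**3 + O(x**5)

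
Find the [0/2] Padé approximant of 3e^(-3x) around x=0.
3/(9*x**2/2 + 3*x + 1)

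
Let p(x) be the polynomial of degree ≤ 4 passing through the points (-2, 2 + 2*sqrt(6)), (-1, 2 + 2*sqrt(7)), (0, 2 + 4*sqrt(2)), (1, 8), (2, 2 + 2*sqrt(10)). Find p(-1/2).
-5*sqrt(6)/64 + 3*sqrt(10)/64 + 17/16 + 15*sqrt(7)/16 + 45*sqrt(2)/16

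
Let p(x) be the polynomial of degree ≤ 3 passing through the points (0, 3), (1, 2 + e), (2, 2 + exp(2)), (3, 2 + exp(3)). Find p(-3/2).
-35*exp(3)/16 - 189*e/16 + 137/16 + 135*exp(2)/16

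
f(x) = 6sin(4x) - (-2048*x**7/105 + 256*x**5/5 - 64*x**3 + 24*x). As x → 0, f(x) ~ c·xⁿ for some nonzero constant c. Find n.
9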